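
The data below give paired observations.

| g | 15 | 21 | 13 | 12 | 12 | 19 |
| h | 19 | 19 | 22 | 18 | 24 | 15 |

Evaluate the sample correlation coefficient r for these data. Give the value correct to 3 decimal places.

-0.581

n = 6, Σg = 92, Σh = 117, Σg² = 1484, Σh² = 2331, Σgh = 1759
nΣgh − ΣgΣh = 10554 − 10764 = -210
nΣg² − (Σg)² = 8904 − 8464 = 440; nΣh² − (Σh)² = 13986 − 13689 = 297
r = -210 / √(440 × 297) = -210 / 361.4969 ≈ -0.581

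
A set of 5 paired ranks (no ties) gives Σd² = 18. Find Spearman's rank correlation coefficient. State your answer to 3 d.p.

0.100

ρ = 1 − 6Σd² / [n(n²−1)] = 1 − 6×18 / (5×24)
  = 1 − 108/120 = 1 − 0.9000 ≈ 0.100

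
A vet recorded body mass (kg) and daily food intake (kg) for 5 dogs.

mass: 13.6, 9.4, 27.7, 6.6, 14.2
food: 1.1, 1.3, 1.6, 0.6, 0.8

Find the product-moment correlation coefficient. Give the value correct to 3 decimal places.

0.746

n = 5, Σx = 71.5, Σy = 5.4, Σx² = 1285.81, Σy² = 6.46, Σxy = 86.82
nΣxy − ΣxΣy = 434.1 − 386.1 = 48
nΣx² − (Σx)² = 6429.05 − 5112.25 = 1316.8; nΣy² − (Σy)² = 32.3 − 29.16 = 3.14
r = 48 / √(1316.8 × 3.14) = 48 / 64.3020 ≈ 0.746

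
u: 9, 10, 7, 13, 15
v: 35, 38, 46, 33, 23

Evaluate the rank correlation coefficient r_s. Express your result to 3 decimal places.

-0.900

Rank u: 2, 3, 1, 4, 5
Rank v: 3, 4, 5, 2, 1
d = rank(u) − rank(v): -1, -1, -4, 2, 4; Σd² = 38
ρ = 1 − 6Σd² / [n(n²−1)] = 1 − 6×38 / (5×24) = 1 − 228/120 ≈ -0.900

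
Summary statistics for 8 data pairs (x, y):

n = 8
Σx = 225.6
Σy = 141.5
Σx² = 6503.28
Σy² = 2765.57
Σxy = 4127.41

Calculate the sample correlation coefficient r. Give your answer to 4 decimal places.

0.7114

r = (nΣxy − ΣxΣy) / √[(nΣx² − (Σx)²)(nΣy² − (Σy)²)]
Numerator: 8×4127.41 − 225.6×141.5 = 1096.88
Denominator: √[(52026.24 − 50895.36)(22124.56 − 20022.25)] = √[1130.88 × 2102.31] = 1541.9015
r = 1096.88 / 1541.9015 ≈ 0.7114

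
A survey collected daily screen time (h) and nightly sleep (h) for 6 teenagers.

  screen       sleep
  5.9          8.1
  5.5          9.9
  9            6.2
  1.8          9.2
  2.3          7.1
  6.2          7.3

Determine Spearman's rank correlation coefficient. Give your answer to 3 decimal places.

-0.543

Rank screen: 4, 3, 6, 1, 2, 5
Rank sleep: 4, 6, 1, 5, 2, 3
d = rank(screen) − rank(sleep): 0, -3, 5, -4, 0, 2; Σd² = 54
ρ = 1 − 6Σd² / [n(n²−1)] = 1 − 6×54 / (6×35) = 1 − 324/210 ≈ -0.543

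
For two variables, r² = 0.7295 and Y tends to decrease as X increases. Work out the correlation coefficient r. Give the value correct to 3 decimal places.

|r| = √0.7295 = 0.854
The association is negative, so r = −0.854.

-0.854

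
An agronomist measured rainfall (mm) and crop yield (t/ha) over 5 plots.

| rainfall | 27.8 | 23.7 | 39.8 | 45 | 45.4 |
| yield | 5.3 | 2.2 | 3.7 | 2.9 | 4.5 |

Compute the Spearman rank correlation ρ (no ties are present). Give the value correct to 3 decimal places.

0.300

Rank rainfall: 2, 1, 3, 4, 5
Rank yield: 5, 1, 3, 2, 4
d = rank(rainfall) − rank(yield): -3, 0, 0, 2, 1; Σd² = 14
ρ = 1 − 6Σd² / [n(n²−1)] = 1 − 6×14 / (5×24) = 1 − 84/120 ≈ 0.300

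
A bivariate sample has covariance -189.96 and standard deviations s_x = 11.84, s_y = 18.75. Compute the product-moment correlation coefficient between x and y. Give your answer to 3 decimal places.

-0.856

r = Cov(x,y) / (s_x · s_y) = -189.96 / (11.84 × 18.75)
  = -189.96 / 222.0000 ≈ -0.856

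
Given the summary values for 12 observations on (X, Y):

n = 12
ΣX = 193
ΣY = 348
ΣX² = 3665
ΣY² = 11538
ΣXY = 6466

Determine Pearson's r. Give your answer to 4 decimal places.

0.9649

r = (nΣXY − ΣXΣY) / √[(nΣX² − (ΣX)²)(nΣY² − (ΣY)²)]
Numerator: 12×6466 − 193×348 = 10428
Denominator: √[(43980 − 37249)(138456 − 121104)] = √[6731 × 17352] = 10807.2342
r = 10428 / 10807.2342 ≈ 0.9649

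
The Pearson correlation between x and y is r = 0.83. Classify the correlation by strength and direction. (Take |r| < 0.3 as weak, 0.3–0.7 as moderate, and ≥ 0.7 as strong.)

r = 0.83 > 0 so the relationship is positive.
|r| = 0.83, which falls in the strong range.

strong positive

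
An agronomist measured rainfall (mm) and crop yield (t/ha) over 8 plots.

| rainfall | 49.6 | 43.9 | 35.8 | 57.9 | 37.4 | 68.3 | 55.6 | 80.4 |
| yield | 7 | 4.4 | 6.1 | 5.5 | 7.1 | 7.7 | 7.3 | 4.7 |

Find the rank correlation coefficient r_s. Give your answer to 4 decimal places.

Rank rainfall: 4, 3, 1, 6, 2, 7, 5, 8
Rank yield: 5, 1, 4, 3, 6, 8, 7, 2
d = rank(rainfall) − rank(yield): -1, 2, -3, 3, -4, -1, -2, 6; Σd² = 80
ρ = 1 − 6Σd² / [n(n²−1)] = 1 − 6×80 / (8×63) = 1 − 480/504 ≈ 0.0476

0.0476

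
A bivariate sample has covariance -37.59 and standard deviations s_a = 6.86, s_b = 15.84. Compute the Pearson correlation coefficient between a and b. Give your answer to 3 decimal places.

-0.346

r = Cov(a,b) / (s_a · s_b) = -37.59 / (6.86 × 15.84)
  = -37.59 / 108.6624 ≈ -0.346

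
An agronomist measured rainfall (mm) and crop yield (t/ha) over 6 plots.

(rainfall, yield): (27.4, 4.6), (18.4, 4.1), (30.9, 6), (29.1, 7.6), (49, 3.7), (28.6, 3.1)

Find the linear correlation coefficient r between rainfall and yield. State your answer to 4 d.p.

-0.1373

n = 6, Σx = 183.4, Σy = 29.1, Σx² = 6109.9, Σy² = 155.03, Σxy = 878
nΣxy − ΣxΣy = 5268 − 5336.94 = -68.94
nΣx² − (Σx)² = 36659.4 − 33635.56 = 3023.84; nΣy² − (Σy)² = 930.18 − 846.81 = 83.37
r = -68.94 / √(3023.84 × 83.37) = -68.94 / 502.0932 ≈ -0.1373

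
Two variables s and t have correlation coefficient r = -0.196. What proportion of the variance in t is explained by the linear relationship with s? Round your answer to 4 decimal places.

0.0384

r² = (-0.196)² = 0.0384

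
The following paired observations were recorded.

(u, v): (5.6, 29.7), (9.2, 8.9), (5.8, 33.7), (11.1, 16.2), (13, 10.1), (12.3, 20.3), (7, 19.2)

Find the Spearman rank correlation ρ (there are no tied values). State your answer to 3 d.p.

-0.607

Rank u: 1, 4, 2, 5, 7, 6, 3
Rank v: 6, 1, 7, 3, 2, 5, 4
d = rank(u) − rank(v): -5, 3, -5, 2, 5, 1, -1; Σd² = 90
ρ = 1 − 6Σd² / [n(n²−1)] = 1 − 6×90 / (7×48) = 1 − 540/336 ≈ -0.607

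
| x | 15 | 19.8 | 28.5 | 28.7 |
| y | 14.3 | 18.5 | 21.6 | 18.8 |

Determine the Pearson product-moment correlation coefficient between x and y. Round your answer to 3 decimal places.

n = 4, Σx = 92, Σy = 73.2, Σx² = 2252.98, Σy² = 1366.74, Σxy = 1735.96
nΣxy − ΣxΣy = 6943.84 − 6734.4 = 209.44
nΣx² − (Σx)² = 9011.92 − 8464 = 547.92; nΣy² − (Σy)² = 5466.96 − 5358.24 = 108.72
r = 209.44 / √(547.92 × 108.72) = 209.44 / 244.0694 ≈ 0.858

0.858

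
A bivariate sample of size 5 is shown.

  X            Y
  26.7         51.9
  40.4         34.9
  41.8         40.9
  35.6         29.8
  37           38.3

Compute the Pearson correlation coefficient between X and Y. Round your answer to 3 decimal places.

n = 5, ΣX = 181.5, ΣY = 195.8, ΣX² = 6728.65, ΣY² = 7939.36, ΣXY = 6983.29
nΣXY − ΣXΣY = 34916.45 − 35537.7 = -621.25
nΣX² − (ΣX)² = 33643.25 − 32942.25 = 701; nΣY² − (ΣY)² = 39696.8 − 38337.64 = 1359.16
r = -621.25 / √(701 × 1359.16) = -621.25 / 976.1000 ≈ -0.636

-0.636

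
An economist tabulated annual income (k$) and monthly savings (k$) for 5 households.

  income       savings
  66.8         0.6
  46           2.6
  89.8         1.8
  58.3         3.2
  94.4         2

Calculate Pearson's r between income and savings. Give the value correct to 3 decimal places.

-0.350

n = 5, Σx = 355.3, Σy = 10.2, Σx² = 26952.53, Σy² = 24.6, Σxy = 696.68
nΣxy − ΣxΣy = 3483.4 − 3624.06 = -140.66
nΣx² − (Σx)² = 134762.65 − 126238.09 = 8524.56; nΣy² − (Σy)² = 123 − 104.04 = 18.96
r = -140.66 / √(8524.56 × 18.96) = -140.66 / 402.0269 ≈ -0.350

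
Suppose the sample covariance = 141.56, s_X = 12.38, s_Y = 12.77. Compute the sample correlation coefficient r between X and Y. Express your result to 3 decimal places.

r = Cov(X,Y) / (s_X · s_Y) = 141.56 / (12.38 × 12.77)
  = 141.56 / 158.0926 ≈ 0.895

0.895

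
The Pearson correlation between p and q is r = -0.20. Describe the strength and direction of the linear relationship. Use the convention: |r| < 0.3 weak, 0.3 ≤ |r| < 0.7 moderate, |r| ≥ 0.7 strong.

r = -0.20 < 0 so the relationship is negative.
|r| = 0.20, which falls in the weak range.

weak negative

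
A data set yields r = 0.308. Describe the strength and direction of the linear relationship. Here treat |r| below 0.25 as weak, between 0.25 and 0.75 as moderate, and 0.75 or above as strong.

r = 0.308 > 0 so the relationship is positive.
|r| = 0.308, which falls in the moderate range.

moderate positive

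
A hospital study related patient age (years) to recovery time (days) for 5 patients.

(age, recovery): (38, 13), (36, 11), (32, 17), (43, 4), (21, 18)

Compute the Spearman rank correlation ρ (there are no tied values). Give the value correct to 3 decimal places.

-0.900

Rank age: 4, 3, 2, 5, 1
Rank recovery: 3, 2, 4, 1, 5
d = rank(age) − rank(recovery): 1, 1, -2, 4, -4; Σd² = 38
ρ = 1 − 6Σd² / [n(n²−1)] = 1 − 6×38 / (5×24) = 1 − 228/120 ≈ -0.900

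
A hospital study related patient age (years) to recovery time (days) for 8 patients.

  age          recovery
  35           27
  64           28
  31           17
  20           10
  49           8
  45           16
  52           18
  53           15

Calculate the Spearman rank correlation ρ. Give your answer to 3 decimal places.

Rank age: 3, 8, 2, 1, 5, 4, 6, 7
Rank recovery: 7, 8, 5, 2, 1, 4, 6, 3
d = rank(age) − rank(recovery): -4, 0, -3, -1, 4, 0, 0, 4; Σd² = 58
ρ = 1 − 6Σd² / [n(n²−1)] = 1 − 6×58 / (8×63) = 1 − 348/504 ≈ 0.310

0.310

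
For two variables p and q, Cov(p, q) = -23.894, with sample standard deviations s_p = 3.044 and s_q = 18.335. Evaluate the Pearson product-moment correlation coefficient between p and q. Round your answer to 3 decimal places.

-0.428

r = Cov(p,q) / (s_p · s_q) = -23.894 / (3.044 × 18.335)
  = -23.894 / 55.8117 ≈ -0.428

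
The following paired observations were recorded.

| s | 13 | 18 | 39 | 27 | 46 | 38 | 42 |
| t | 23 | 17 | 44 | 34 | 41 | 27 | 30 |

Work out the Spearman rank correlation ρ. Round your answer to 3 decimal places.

0.714

Rank s: 1, 2, 5, 3, 7, 4, 6
Rank t: 2, 1, 7, 5, 6, 3, 4
d = rank(s) − rank(t): -1, 1, -2, -2, 1, 1, 2; Σd² = 16
ρ = 1 − 6Σd² / [n(n²−1)] = 1 − 6×16 / (7×48) = 1 − 96/336 ≈ 0.714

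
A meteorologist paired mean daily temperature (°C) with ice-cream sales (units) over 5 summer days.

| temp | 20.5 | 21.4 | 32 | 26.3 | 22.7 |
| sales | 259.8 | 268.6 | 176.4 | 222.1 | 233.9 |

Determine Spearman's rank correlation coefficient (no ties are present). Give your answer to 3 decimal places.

-0.900

Rank temp: 1, 2, 5, 4, 3
Rank sales: 4, 5, 1, 2, 3
d = rank(temp) − rank(sales): -3, -3, 4, 2, 0; Σd² = 38
ρ = 1 − 6Σd² / [n(n²−1)] = 1 − 6×38 / (5×24) = 1 − 228/120 ≈ -0.900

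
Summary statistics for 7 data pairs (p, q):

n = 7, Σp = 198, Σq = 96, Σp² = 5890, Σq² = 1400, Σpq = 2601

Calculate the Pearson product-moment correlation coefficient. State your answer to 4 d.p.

-0.7364

r = (nΣpq − ΣpΣq) / √[(nΣp² − (Σp)²)(nΣq² − (Σq)²)]
Numerator: 7×2601 − 198×96 = -801
Denominator: √[(41230 − 39204)(9800 − 9216)] = √[2026 × 584] = 1087.7426
r = -801 / 1087.7426 ≈ -0.7364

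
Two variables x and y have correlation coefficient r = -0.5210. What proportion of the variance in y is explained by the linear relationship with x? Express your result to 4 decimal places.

r² = (-0.5210)² = 0.2714

0.2714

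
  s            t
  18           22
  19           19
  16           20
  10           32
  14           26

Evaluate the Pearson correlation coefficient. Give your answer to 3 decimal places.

n = 5, Σs = 77, Σt = 119, Σs² = 1237, Σt² = 2945, Σst = 1761
nΣst − ΣsΣt = 8805 − 9163 = -358
nΣs² − (Σs)² = 6185 − 5929 = 256; nΣt² − (Σt)² = 14725 − 14161 = 564
r = -358 / √(256 × 564) = -358 / 379.9789 ≈ -0.942

-0.942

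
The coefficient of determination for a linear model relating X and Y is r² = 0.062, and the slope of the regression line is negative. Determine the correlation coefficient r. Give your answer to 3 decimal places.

-0.249

|r| = √0.062 = 0.249
The association is negative, so r = −0.249.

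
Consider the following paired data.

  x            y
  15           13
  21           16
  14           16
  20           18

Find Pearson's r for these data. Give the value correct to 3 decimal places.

0.576

n = 4, Σx = 70, Σy = 63, Σx² = 1262, Σy² = 1005, Σxy = 1115
nΣxy − ΣxΣy = 4460 − 4410 = 50
nΣx² − (Σx)² = 5048 − 4900 = 148; nΣy² − (Σy)² = 4020 − 3969 = 51
r = 50 / √(148 × 51) = 50 / 86.8792 ≈ 0.576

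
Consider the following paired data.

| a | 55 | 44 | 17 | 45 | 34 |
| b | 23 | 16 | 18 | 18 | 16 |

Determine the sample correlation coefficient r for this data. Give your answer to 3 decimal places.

n = 5, Σa = 195, Σb = 91, Σa² = 8431, Σb² = 1689, Σab = 3629
nΣab − ΣaΣb = 18145 − 17745 = 400
nΣa² − (Σa)² = 42155 − 38025 = 4130; nΣb² − (Σb)² = 8445 − 8281 = 164
r = 400 / √(4130 × 164) = 400 / 822.9945 ≈ 0.486

0.486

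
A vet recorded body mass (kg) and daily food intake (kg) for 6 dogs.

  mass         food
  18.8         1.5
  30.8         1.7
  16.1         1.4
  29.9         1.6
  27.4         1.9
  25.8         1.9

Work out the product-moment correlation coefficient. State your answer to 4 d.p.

0.6461

n = 6, Σx = 148.8, Σy = 10, Σx² = 3871.7, Σy² = 16.88, Σxy = 252.02
nΣxy − ΣxΣy = 1512.12 − 1488 = 24.12
nΣx² − (Σx)² = 23230.2 − 22141.44 = 1088.76; nΣy² − (Σy)² = 101.28 − 100 = 1.28
r = 24.12 / √(1088.76 × 1.28) = 24.12 / 37.3311 ≈ 0.6461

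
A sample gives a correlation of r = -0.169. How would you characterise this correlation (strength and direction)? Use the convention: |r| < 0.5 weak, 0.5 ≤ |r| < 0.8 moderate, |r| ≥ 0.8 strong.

weak negative

r = -0.169 < 0 so the relationship is negative.
|r| = 0.169, which falls in the weak range.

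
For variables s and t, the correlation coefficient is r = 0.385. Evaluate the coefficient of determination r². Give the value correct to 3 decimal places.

r² = (0.385)² = 0.148

0.148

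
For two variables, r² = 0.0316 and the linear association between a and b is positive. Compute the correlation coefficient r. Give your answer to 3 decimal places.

0.178

|r| = √0.0316 = 0.178
The association is positive, so r = 0.178.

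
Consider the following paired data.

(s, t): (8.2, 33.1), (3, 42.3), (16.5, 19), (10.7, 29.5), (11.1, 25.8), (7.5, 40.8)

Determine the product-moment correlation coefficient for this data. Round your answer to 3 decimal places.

-0.947

n = 6, Σs = 57, Σt = 190.5, Σs² = 642.44, Σt² = 6446.43, Σst = 1619.85
nΣst − ΣsΣt = 9719.1 − 10858.5 = -1139.4
nΣs² − (Σs)² = 3854.64 − 3249 = 605.64; nΣt² − (Σt)² = 38678.58 − 36290.25 = 2388.33
r = -1139.4 / √(605.64 × 2388.33) = -1139.4 / 1202.6921 ≈ -0.947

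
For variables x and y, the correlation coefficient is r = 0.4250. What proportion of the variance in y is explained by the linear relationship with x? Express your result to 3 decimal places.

0.181

r² = (0.4250)² = 0.181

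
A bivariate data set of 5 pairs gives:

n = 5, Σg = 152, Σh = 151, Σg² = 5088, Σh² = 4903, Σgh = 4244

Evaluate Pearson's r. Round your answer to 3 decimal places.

r = (nΣgh − ΣgΣh) / √[(nΣg² − (Σg)²)(nΣh² − (Σh)²)]
Numerator: 5×4244 − 152×151 = -1732
Denominator: √[(25440 − 23104)(24515 − 22801)] = √[2336 × 1714] = 2000.9758
r = -1732 / 2000.9758 ≈ -0.866

-0.866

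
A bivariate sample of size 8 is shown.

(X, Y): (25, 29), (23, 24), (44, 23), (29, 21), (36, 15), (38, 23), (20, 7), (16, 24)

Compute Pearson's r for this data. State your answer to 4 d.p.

0.0930

n = 8, ΣX = 231, ΣY = 166, ΣX² = 7327, ΣY² = 3766, ΣXY = 4836
nΣXY − ΣXΣY = 38688 − 38346 = 342
nΣX² − (ΣX)² = 58616 − 53361 = 5255; nΣY² − (ΣY)² = 30128 − 27556 = 2572
r = 342 / √(5255 × 2572) = 342 / 3676.3923 ≈ 0.0930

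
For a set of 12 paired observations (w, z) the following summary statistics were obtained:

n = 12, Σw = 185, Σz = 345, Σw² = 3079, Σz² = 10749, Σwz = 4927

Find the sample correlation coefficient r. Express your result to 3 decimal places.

-0.903

r = (nΣwz − ΣwΣz) / √[(nΣw² − (Σw)²)(nΣz² − (Σz)²)]
Numerator: 12×4927 − 185×345 = -4701
Denominator: √[(36948 − 34225)(128988 − 119025)] = √[2723 × 9963] = 5208.5746
r = -4701 / 5208.5746 ≈ -0.903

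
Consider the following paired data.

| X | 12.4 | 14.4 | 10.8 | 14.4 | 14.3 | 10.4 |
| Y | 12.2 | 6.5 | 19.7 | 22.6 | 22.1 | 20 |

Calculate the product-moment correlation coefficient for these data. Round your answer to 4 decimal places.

n = 6, ΣX = 76.7, ΣY = 103.1, ΣX² = 997.77, ΣY² = 1978.35, ΣXY = 1307.11
nΣXY − ΣXΣY = 7842.66 − 7907.77 = -65.11
nΣX² − (ΣX)² = 5986.62 − 5882.89 = 103.73; nΣY² − (ΣY)² = 11870.1 − 10629.61 = 1240.49
r = -65.11 / √(103.73 × 1240.49) = -65.11 / 358.7144 ≈ -0.1815

-0.1815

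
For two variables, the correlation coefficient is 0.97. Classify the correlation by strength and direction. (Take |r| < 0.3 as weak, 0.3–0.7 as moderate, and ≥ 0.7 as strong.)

r = 0.97 > 0 so the relationship is positive.
|r| = 0.97, which falls in the strong range.

strong positive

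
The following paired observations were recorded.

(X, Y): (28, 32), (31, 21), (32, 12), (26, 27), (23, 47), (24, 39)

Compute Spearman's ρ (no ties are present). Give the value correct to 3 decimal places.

Rank X: 4, 5, 6, 3, 1, 2
Rank Y: 4, 2, 1, 3, 6, 5
d = rank(X) − rank(Y): 0, 3, 5, 0, -5, -3; Σd² = 68
ρ = 1 − 6Σd² / [n(n²−1)] = 1 − 6×68 / (6×35) = 1 − 408/210 ≈ -0.943

-0.943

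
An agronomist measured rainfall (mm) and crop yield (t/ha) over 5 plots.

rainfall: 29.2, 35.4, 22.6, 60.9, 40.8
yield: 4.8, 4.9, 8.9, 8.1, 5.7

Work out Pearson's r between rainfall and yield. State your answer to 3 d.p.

0.149

n = 5, Σx = 188.9, Σy = 32.4, Σx² = 7990.01, Σy² = 224.36, Σxy = 1240.61
nΣxy − ΣxΣy = 6203.05 − 6120.36 = 82.69
nΣx² − (Σx)² = 39950.05 − 35683.21 = 4266.84; nΣy² − (Σy)² = 1121.8 − 1049.76 = 72.04
r = 82.69 / √(4266.84 × 72.04) = 82.69 / 554.4215 ≈ 0.149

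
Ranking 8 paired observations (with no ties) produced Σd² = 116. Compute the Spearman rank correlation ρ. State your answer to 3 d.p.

ρ = 1 − 6Σd² / [n(n²−1)] = 1 − 6×116 / (8×63)
  = 1 − 696/504 = 1 − 1.3810 ≈ -0.381

-0.381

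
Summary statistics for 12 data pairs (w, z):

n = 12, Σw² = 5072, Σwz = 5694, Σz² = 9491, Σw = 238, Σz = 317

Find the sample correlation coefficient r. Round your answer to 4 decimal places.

-0.9465

r = (nΣwz − ΣwΣz) / √[(nΣw² − (Σw)²)(nΣz² − (Σz)²)]
Numerator: 12×5694 − 238×317 = -7118
Denominator: √[(60864 − 56644)(113892 − 100489)] = √[4220 × 13403] = 7520.6821
r = -7118 / 7520.6821 ≈ -0.9465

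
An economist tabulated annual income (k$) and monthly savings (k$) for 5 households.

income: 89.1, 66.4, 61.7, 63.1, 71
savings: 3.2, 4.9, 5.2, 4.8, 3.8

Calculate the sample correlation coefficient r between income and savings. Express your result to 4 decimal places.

-0.9241

n = 5, Σx = 351.3, Σy = 21.9, Σx² = 25177.27, Σy² = 98.77, Σxy = 1504
nΣxy − ΣxΣy = 7520 − 7693.47 = -173.47
nΣx² − (Σx)² = 125886.35 − 123411.69 = 2474.66; nΣy² − (Σy)² = 493.85 − 479.61 = 14.24
r = -173.47 / √(2474.66 × 14.24) = -173.47 / 187.7210 ≈ -0.9241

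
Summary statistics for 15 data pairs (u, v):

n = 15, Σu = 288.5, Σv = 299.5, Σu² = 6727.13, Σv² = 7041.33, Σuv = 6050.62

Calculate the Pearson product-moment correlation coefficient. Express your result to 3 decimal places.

0.260

r = (nΣuv − ΣuΣv) / √[(nΣu² − (Σu)²)(nΣv² − (Σv)²)]
Numerator: 15×6050.62 − 288.5×299.5 = 4353.55
Denominator: √[(100906.95 − 83232.25)(105619.95 − 89700.25)] = √[17674.7 × 15919.7] = 16774.2637
r = 4353.55 / 16774.2637 ≈ 0.260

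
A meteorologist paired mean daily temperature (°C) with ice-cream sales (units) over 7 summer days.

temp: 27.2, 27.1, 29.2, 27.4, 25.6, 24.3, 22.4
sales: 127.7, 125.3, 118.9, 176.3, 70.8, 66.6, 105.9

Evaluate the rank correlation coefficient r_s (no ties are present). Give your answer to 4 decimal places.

Rank temp: 5, 4, 7, 6, 3, 2, 1
Rank sales: 6, 5, 4, 7, 2, 1, 3
d = rank(temp) − rank(sales): -1, -1, 3, -1, 1, 1, -2; Σd² = 18
ρ = 1 − 6Σd² / [n(n²−1)] = 1 − 6×18 / (7×48) = 1 − 108/336 ≈ 0.6786

0.6786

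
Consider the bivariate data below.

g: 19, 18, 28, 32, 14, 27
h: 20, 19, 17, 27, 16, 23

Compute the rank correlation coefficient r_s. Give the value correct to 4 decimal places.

Rank g: 3, 2, 5, 6, 1, 4
Rank h: 4, 3, 2, 6, 1, 5
d = rank(g) − rank(h): -1, -1, 3, 0, 0, -1; Σd² = 12
ρ = 1 − 6Σd² / [n(n²−1)] = 1 − 6×12 / (6×35) = 1 − 72/210 ≈ 0.6571

0.6571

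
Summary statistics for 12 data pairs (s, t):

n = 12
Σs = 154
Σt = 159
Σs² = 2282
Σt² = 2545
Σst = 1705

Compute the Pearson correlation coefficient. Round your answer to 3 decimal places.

-0.917

r = (nΣst − ΣsΣt) / √[(nΣs² − (Σs)²)(nΣt² − (Σt)²)]
Numerator: 12×1705 − 154×159 = -4026
Denominator: √[(27384 − 23716)(30540 − 25281)] = √[3668 × 5259] = 4392.0396
r = -4026 / 4392.0396 ≈ -0.917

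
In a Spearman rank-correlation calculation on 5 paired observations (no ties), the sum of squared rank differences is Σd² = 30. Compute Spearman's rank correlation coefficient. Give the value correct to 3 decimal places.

-0.500

ρ = 1 − 6Σd² / [n(n²−1)] = 1 − 6×30 / (5×24)
  = 1 − 180/120 = 1 − 1.5000 ≈ -0.500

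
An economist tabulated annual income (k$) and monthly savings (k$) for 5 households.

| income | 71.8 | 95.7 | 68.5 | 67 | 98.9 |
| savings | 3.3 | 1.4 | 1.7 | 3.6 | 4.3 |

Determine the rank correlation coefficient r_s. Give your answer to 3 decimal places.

0.100

Rank income: 3, 4, 2, 1, 5
Rank savings: 3, 1, 2, 4, 5
d = rank(income) − rank(savings): 0, 3, 0, -3, 0; Σd² = 18
ρ = 1 − 6Σd² / [n(n²−1)] = 1 − 6×18 / (5×24) = 1 − 108/120 ≈ 0.100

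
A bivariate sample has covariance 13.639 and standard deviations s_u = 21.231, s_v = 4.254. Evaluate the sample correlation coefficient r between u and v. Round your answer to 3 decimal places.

0.151

r = Cov(u,v) / (s_u · s_v) = 13.639 / (21.231 × 4.254)
  = 13.639 / 90.3167 ≈ 0.151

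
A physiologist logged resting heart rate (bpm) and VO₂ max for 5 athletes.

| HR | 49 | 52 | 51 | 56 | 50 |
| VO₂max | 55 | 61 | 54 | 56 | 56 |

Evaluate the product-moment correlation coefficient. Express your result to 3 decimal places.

0.199

n = 5, Σx = 258, Σy = 282, Σx² = 13342, Σy² = 15934, Σxy = 14557
nΣxy − ΣxΣy = 72785 − 72756 = 29
nΣx² − (Σx)² = 66710 − 66564 = 146; nΣy² − (Σy)² = 79670 − 79524 = 146
r = 29 / √(146 × 146) = 29 / 146.0000 ≈ 0.199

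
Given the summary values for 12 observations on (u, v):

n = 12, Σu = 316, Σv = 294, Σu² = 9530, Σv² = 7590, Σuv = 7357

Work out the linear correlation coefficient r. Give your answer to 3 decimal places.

r = (nΣuv − ΣuΣv) / √[(nΣu² − (Σu)²)(nΣv² − (Σv)²)]
Numerator: 12×7357 − 316×294 = -4620
Denominator: √[(114360 − 99856)(91080 − 86436)] = √[14504 × 4644] = 8207.1052
r = -4620 / 8207.1052 ≈ -0.563

-0.563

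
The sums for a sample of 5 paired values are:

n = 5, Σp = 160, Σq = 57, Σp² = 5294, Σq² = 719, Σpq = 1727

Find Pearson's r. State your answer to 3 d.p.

r = (nΣpq − ΣpΣq) / √[(nΣp² − (Σp)²)(nΣq² − (Σq)²)]
Numerator: 5×1727 − 160×57 = -485
Denominator: √[(26470 − 25600)(3595 − 3249)] = √[870 × 346] = 548.6529
r = -485 / 548.6529 ≈ -0.884

-0.884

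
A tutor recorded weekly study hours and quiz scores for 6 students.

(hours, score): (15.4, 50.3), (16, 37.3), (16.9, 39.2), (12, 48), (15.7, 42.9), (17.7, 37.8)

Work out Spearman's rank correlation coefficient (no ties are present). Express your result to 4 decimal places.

Rank hours: 2, 4, 5, 1, 3, 6
Rank score: 6, 1, 3, 5, 4, 2
d = rank(hours) − rank(score): -4, 3, 2, -4, -1, 4; Σd² = 62
ρ = 1 − 6Σd² / [n(n²−1)] = 1 − 6×62 / (6×35) = 1 − 372/210 ≈ -0.7714

-0.7714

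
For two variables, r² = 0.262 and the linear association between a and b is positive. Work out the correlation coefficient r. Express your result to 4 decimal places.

|r| = √0.262 = 0.5119
The association is positive, so r = 0.5119.

0.5119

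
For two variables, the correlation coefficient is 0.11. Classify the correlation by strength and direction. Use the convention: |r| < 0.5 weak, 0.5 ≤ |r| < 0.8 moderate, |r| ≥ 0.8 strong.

weak positive

r = 0.11 > 0 so the relationship is positive.
|r| = 0.11, which falls in the weak range.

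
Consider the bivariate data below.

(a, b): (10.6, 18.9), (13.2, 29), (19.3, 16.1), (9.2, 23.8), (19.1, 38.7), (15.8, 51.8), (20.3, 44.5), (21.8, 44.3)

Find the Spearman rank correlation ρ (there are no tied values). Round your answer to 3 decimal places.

Rank a: 2, 3, 6, 1, 5, 4, 7, 8
Rank b: 2, 4, 1, 3, 5, 8, 7, 6
d = rank(a) − rank(b): 0, -1, 5, -2, 0, -4, 0, 2; Σd² = 50
ρ = 1 − 6Σd² / [n(n²−1)] = 1 − 6×50 / (8×63) = 1 − 300/504 ≈ 0.405

0.405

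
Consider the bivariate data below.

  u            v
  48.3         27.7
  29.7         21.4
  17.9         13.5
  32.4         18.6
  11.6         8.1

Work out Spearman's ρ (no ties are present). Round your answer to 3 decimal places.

Rank u: 5, 3, 2, 4, 1
Rank v: 5, 4, 2, 3, 1
d = rank(u) − rank(v): 0, -1, 0, 1, 0; Σd² = 2
ρ = 1 − 6Σd² / [n(n²−1)] = 1 − 6×2 / (5×24) = 1 − 12/120 ≈ 0.900

0.900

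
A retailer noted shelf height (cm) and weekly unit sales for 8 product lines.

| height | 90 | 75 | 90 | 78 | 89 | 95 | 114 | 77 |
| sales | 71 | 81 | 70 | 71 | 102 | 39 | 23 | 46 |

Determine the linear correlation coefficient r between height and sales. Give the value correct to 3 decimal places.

n = 8, Σx = 708, Σy = 503, Σx² = 63780, Σy² = 36113, Σxy = 43250
nΣxy − ΣxΣy = 346000 − 356124 = -10124
nΣx² − (Σx)² = 510240 − 501264 = 8976; nΣy² − (Σy)² = 288904 − 253009 = 35895
r = -10124 / √(8976 × 35895) = -10124 / 17949.7499 ≈ -0.564

-0.564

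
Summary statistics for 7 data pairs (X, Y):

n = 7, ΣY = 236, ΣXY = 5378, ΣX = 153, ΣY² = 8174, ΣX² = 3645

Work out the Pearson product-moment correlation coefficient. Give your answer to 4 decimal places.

0.8591

r = (nΣXY − ΣXΣY) / √[(nΣX² − (ΣX)²)(nΣY² − (ΣY)²)]
Numerator: 7×5378 − 153×236 = 1538
Denominator: √[(25515 − 23409)(57218 − 55696)] = √[2106 × 1522] = 1790.3441
r = 1538 / 1790.3441 ≈ 0.8591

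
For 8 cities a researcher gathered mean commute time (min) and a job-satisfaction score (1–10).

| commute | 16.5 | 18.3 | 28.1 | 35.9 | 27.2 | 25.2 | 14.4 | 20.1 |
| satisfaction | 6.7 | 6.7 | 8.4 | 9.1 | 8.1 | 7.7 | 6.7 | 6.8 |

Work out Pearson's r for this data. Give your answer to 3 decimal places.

0.974

n = 8, Σx = 185.7, Σy = 60.2, Σx² = 4671.81, Σy² = 459.18, Σxy = 1443.41
nΣxy − ΣxΣy = 11547.28 − 11179.14 = 368.14
nΣx² − (Σx)² = 37374.48 − 34484.49 = 2889.99; nΣy² − (Σy)² = 3673.44 − 3624.04 = 49.4
r = 368.14 / √(2889.99 × 49.4) = 368.14 / 377.8432 ≈ 0.974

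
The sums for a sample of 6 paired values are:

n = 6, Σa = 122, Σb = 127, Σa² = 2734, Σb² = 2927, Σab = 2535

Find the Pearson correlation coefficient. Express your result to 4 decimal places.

-0.1924

r = (nΣab − ΣaΣb) / √[(nΣa² − (Σa)²)(nΣb² − (Σb)²)]
Numerator: 6×2535 − 122×127 = -284
Denominator: √[(16404 − 14884)(17562 − 16129)] = √[1520 × 1433] = 1475.8591
r = -284 / 1475.8591 ≈ -0.1924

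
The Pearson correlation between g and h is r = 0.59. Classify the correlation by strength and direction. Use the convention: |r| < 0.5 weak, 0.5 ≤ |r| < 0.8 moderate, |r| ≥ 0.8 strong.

moderate positive

r = 0.59 > 0 so the relationship is positive.
|r| = 0.59, which falls in the moderate range.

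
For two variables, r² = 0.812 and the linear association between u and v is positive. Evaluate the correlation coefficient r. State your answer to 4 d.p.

|r| = √0.812 = 0.9011
The association is positive, so r = 0.9011.

0.9011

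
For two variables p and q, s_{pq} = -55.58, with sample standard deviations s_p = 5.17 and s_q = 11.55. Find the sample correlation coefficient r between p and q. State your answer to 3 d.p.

-0.931

r = Cov(p,q) / (s_p · s_q) = -55.58 / (5.17 × 11.55)
  = -55.58 / 59.7135 ≈ -0.931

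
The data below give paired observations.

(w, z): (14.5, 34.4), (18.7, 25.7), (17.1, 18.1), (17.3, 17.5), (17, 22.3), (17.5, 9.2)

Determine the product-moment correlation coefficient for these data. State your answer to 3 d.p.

n = 6, Σw = 102.1, Σz = 127.2, Σw² = 1746.89, Σz² = 3059.64, Σwz = 2131.75
nΣwz − ΣwΣz = 12790.5 − 12987.12 = -196.62
nΣw² − (Σw)² = 10481.34 − 10424.41 = 56.93; nΣz² − (Σz)² = 18357.84 − 16179.84 = 2178
r = -196.62 / √(56.93 × 2178) = -196.62 / 352.1272 ≈ -0.558

-0.558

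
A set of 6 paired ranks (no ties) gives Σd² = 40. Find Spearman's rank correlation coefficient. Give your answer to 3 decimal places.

-0.143

ρ = 1 − 6Σd² / [n(n²−1)] = 1 − 6×40 / (6×35)
  = 1 − 240/210 = 1 − 1.1429 ≈ -0.143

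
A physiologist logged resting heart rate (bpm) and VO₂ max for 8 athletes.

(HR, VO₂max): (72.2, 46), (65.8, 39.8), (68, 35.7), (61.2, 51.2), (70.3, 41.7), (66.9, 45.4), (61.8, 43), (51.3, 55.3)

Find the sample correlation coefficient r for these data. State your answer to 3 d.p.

-0.694

n = 8, Σx = 517.5, Σy = 358.1, Σx² = 33780.55, Σy² = 16303.11, Σxy = 22964.14
nΣxy − ΣxΣy = 183713.12 − 185316.75 = -1603.63
nΣx² − (Σx)² = 270244.4 − 267806.25 = 2438.15; nΣy² − (Σy)² = 130424.88 − 128235.61 = 2189.27
r = -1603.63 / √(2438.15 × 2189.27) = -1603.63 / 2310.3612 ≈ -0.694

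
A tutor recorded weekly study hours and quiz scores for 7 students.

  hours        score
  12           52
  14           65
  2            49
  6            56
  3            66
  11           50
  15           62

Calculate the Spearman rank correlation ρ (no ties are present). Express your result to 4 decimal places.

Rank hours: 5, 6, 1, 3, 2, 4, 7
Rank score: 3, 6, 1, 4, 7, 2, 5
d = rank(hours) − rank(score): 2, 0, 0, -1, -5, 2, 2; Σd² = 38
ρ = 1 − 6Σd² / [n(n²−1)] = 1 − 6×38 / (7×48) = 1 − 228/336 ≈ 0.3214

0.3214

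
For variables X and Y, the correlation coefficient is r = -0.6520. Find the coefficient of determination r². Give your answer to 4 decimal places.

0.4251

r² = (-0.6520)² = 0.4251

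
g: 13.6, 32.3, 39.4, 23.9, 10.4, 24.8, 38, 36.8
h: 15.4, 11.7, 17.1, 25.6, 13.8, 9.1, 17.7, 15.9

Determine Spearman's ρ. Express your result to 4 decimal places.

Rank g: 2, 5, 8, 3, 1, 4, 7, 6
Rank h: 4, 2, 6, 8, 3, 1, 7, 5
d = rank(g) − rank(h): -2, 3, 2, -5, -2, 3, 0, 1; Σd² = 56
ρ = 1 − 6Σd² / [n(n²−1)] = 1 − 6×56 / (8×63) = 1 − 336/504 ≈ 0.3333

0.3333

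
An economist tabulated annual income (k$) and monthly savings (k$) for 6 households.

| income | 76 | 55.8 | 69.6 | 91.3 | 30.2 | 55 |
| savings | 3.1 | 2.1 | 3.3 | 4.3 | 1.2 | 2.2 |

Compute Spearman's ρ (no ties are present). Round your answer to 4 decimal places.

Rank income: 5, 3, 4, 6, 1, 2
Rank savings: 4, 2, 5, 6, 1, 3
d = rank(income) − rank(savings): 1, 1, -1, 0, 0, -1; Σd² = 4
ρ = 1 − 6Σd² / [n(n²−1)] = 1 − 6×4 / (6×35) = 1 − 24/210 ≈ 0.8857

0.8857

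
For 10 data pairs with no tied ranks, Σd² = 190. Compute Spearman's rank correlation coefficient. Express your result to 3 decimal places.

-0.152

ρ = 1 − 6Σd² / [n(n²−1)] = 1 − 6×190 / (10×99)
  = 1 − 1140/990 = 1 − 1.1515 ≈ -0.152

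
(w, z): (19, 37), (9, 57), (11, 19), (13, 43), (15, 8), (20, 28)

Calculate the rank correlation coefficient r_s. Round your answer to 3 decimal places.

Rank w: 5, 1, 2, 3, 4, 6
Rank z: 4, 6, 2, 5, 1, 3
d = rank(w) − rank(z): 1, -5, 0, -2, 3, 3; Σd² = 48
ρ = 1 − 6Σd² / [n(n²−1)] = 1 − 6×48 / (6×35) = 1 − 288/210 ≈ -0.371

-0.371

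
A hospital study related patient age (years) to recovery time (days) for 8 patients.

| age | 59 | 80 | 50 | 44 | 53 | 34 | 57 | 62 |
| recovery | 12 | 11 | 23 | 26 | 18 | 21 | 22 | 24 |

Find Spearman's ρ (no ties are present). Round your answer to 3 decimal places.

-0.429

Rank age: 6, 8, 3, 2, 4, 1, 5, 7
Rank recovery: 2, 1, 6, 8, 3, 4, 5, 7
d = rank(age) − rank(recovery): 4, 7, -3, -6, 1, -3, 0, 0; Σd² = 120
ρ = 1 − 6Σd² / [n(n²−1)] = 1 − 6×120 / (8×63) = 1 − 720/504 ≈ -0.429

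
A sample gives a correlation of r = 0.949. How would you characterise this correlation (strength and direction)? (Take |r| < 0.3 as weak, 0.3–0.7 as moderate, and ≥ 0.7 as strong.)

r = 0.949 > 0 so the relationship is positive.
|r| = 0.949, which falls in the strong range.

strong positive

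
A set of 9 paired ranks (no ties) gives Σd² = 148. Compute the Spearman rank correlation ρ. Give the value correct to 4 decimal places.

-0.2333

ρ = 1 − 6Σd² / [n(n²−1)] = 1 − 6×148 / (9×80)
  = 1 − 888/720 = 1 − 1.23333 ≈ -0.2333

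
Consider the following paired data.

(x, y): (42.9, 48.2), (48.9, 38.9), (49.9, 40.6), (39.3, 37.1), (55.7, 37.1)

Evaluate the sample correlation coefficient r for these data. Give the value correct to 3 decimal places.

-0.319

n = 5, Σx = 236.7, Σy = 201.9, Σx² = 11368.61, Σy² = 8237.63, Σxy = 9520.43
nΣxy − ΣxΣy = 47602.15 − 47789.73 = -187.58
nΣx² − (Σx)² = 56843.05 − 56026.89 = 816.16; nΣy² − (Σy)² = 41188.15 − 40763.61 = 424.54
r = -187.58 / √(816.16 × 424.54) = -187.58 / 588.6362 ≈ -0.319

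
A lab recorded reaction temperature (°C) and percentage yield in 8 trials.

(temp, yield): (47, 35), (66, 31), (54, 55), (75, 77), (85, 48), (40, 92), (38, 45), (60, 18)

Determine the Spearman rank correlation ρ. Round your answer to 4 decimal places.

-0.0714

Rank temp: 3, 6, 4, 7, 8, 2, 1, 5
Rank yield: 3, 2, 6, 7, 5, 8, 4, 1
d = rank(temp) − rank(yield): 0, 4, -2, 0, 3, -6, -3, 4; Σd² = 90
ρ = 1 − 6Σd² / [n(n²−1)] = 1 − 6×90 / (8×63) = 1 − 540/504 ≈ -0.0714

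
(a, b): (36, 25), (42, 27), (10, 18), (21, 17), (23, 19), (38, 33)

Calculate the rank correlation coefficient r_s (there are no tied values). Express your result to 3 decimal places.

Rank a: 4, 6, 1, 2, 3, 5
Rank b: 4, 5, 2, 1, 3, 6
d = rank(a) − rank(b): 0, 1, -1, 1, 0, -1; Σd² = 4
ρ = 1 − 6Σd² / [n(n²−1)] = 1 − 6×4 / (6×35) = 1 − 24/210 ≈ 0.886

0.886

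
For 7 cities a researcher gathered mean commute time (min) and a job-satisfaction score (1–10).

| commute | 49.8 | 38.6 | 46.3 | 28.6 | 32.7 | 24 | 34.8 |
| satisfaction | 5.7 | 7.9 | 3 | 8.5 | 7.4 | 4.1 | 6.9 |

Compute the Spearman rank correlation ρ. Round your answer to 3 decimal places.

-0.286

Rank commute: 7, 5, 6, 2, 3, 1, 4
Rank satisfaction: 3, 6, 1, 7, 5, 2, 4
d = rank(commute) − rank(satisfaction): 4, -1, 5, -5, -2, -1, 0; Σd² = 72
ρ = 1 − 6Σd² / [n(n²−1)] = 1 − 6×72 / (7×48) = 1 − 432/336 ≈ -0.286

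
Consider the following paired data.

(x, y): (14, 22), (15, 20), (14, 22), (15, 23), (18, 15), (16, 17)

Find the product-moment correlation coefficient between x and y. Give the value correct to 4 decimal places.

-0.9027

n = 6, Σx = 92, Σy = 119, Σx² = 1422, Σy² = 2411, Σxy = 1803
nΣxy − ΣxΣy = 10818 − 10948 = -130
nΣx² − (Σx)² = 8532 − 8464 = 68; nΣy² − (Σy)² = 14466 − 14161 = 305
r = -130 / √(68 × 305) = -130 / 144.0139 ≈ -0.9027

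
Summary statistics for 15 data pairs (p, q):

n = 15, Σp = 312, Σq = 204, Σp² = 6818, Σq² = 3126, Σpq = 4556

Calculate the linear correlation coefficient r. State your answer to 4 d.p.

r = (nΣpq − ΣpΣq) / √[(nΣp² − (Σp)²)(nΣq² − (Σq)²)]
Numerator: 15×4556 − 312×204 = 4692
Denominator: √[(102270 − 97344)(46890 − 41616)] = √[4926 × 5274] = 5097.0309
r = 4692 / 5097.0309 ≈ 0.9205

0.9205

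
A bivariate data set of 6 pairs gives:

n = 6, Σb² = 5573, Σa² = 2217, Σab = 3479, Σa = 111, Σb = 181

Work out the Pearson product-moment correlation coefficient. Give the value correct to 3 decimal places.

r = (nΣab − ΣaΣb) / √[(nΣa² − (Σa)²)(nΣb² − (Σb)²)]
Numerator: 6×3479 − 111×181 = 783
Denominator: √[(13302 − 12321)(33438 − 32761)] = √[981 × 677] = 814.9460
r = 783 / 814.9460 ≈ 0.961

0.961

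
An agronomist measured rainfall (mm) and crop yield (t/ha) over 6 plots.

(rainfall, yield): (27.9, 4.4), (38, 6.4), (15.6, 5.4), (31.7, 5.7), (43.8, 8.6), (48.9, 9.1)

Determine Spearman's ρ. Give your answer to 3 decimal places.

0.943

Rank rainfall: 2, 4, 1, 3, 5, 6
Rank yield: 1, 4, 2, 3, 5, 6
d = rank(rainfall) − rank(yield): 1, 0, -1, 0, 0, 0; Σd² = 2
ρ = 1 − 6Σd² / [n(n²−1)] = 1 − 6×2 / (6×35) = 1 − 12/210 ≈ 0.943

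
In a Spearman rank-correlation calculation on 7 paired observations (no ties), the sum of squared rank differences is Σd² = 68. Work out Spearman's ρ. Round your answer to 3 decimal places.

-0.214

ρ = 1 − 6Σd² / [n(n²−1)] = 1 − 6×68 / (7×48)
  = 1 − 408/336 = 1 − 1.2143 ≈ -0.214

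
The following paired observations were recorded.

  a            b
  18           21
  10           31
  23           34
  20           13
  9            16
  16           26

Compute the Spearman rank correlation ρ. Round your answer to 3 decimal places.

0.200

Rank a: 4, 2, 6, 5, 1, 3
Rank b: 3, 5, 6, 1, 2, 4
d = rank(a) − rank(b): 1, -3, 0, 4, -1, -1; Σd² = 28
ρ = 1 − 6Σd² / [n(n²−1)] = 1 − 6×28 / (6×35) = 1 − 168/210 ≈ 0.200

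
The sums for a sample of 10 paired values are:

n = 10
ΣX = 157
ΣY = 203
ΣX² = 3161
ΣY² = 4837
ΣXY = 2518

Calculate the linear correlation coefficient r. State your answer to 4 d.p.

-0.9477

r = (nΣXY − ΣXΣY) / √[(nΣX² − (ΣX)²)(nΣY² − (ΣY)²)]
Numerator: 10×2518 − 157×203 = -6691
Denominator: √[(31610 − 24649)(48370 − 41209)] = √[6961 × 7161] = 7060.2918
r = -6691 / 7060.2918 ≈ -0.9477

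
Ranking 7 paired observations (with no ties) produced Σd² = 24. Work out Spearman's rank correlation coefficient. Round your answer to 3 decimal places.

0.571

ρ = 1 − 6Σd² / [n(n²−1)] = 1 − 6×24 / (7×48)
  = 1 − 144/336 = 1 − 0.4286 ≈ 0.571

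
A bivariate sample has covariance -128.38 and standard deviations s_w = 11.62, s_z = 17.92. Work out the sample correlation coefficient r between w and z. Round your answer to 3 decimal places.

-0.617

r = Cov(w,z) / (s_w · s_z) = -128.38 / (11.62 × 17.92)
  = -128.38 / 208.2304 ≈ -0.617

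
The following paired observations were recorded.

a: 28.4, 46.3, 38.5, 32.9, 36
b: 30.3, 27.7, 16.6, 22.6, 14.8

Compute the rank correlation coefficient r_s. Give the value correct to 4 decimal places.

-0.3000

Rank a: 1, 5, 4, 2, 3
Rank b: 5, 4, 2, 3, 1
d = rank(a) − rank(b): -4, 1, 2, -1, 2; Σd² = 26
ρ = 1 − 6Σd² / [n(n²−1)] = 1 − 6×26 / (5×24) = 1 − 156/120 ≈ -0.3000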